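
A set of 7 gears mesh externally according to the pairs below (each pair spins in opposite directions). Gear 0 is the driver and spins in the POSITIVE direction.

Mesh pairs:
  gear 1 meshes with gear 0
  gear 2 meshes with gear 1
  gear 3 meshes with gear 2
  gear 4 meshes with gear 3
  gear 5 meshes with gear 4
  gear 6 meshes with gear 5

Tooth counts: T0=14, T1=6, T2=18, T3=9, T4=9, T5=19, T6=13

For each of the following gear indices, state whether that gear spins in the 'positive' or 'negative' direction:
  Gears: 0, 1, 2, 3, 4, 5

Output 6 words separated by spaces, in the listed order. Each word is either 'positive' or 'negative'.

Gear 0 (driver): positive (depth 0)
  gear 1: meshes with gear 0 -> depth 1 -> negative (opposite of gear 0)
  gear 2: meshes with gear 1 -> depth 2 -> positive (opposite of gear 1)
  gear 3: meshes with gear 2 -> depth 3 -> negative (opposite of gear 2)
  gear 4: meshes with gear 3 -> depth 4 -> positive (opposite of gear 3)
  gear 5: meshes with gear 4 -> depth 5 -> negative (opposite of gear 4)
  gear 6: meshes with gear 5 -> depth 6 -> positive (opposite of gear 5)
Queried indices 0, 1, 2, 3, 4, 5 -> positive, negative, positive, negative, positive, negative

Answer: positive negative positive negative positive negative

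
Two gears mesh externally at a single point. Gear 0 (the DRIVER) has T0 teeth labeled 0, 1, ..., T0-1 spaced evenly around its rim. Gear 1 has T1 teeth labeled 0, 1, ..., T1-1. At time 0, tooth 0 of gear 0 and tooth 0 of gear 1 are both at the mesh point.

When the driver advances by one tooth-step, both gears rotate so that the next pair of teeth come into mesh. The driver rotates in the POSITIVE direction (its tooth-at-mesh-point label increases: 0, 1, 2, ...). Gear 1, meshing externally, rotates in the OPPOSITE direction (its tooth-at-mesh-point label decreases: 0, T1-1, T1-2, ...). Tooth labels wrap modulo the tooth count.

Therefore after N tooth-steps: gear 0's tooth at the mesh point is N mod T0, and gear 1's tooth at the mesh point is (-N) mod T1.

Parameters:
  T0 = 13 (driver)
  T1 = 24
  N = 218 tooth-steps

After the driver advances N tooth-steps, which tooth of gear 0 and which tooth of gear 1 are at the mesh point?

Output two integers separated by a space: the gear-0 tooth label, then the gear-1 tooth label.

Answer: 10 22

Derivation:
Gear 0 (driver, T0=13): tooth at mesh = N mod T0
  218 = 16 * 13 + 10, so 218 mod 13 = 10
  gear 0 tooth = 10
Gear 1 (driven, T1=24): tooth at mesh = (-N) mod T1
  218 = 9 * 24 + 2, so 218 mod 24 = 2
  (-218) mod 24 = (-2) mod 24 = 24 - 2 = 22
Mesh after 218 steps: gear-0 tooth 10 meets gear-1 tooth 22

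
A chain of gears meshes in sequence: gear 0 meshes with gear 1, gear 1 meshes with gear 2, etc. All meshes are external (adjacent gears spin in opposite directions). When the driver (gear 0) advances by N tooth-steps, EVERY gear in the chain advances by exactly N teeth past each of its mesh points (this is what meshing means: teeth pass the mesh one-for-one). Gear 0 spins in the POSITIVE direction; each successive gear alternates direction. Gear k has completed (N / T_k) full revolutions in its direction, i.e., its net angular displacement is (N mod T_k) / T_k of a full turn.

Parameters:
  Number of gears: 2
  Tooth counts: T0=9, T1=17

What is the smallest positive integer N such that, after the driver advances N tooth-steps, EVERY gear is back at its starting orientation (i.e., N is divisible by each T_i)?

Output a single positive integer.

Gear k returns to start when N is a multiple of T_k.
All gears at start simultaneously when N is a common multiple of [9, 17]; the smallest such N is lcm(9, 17).
Start: lcm = T0 = 9
Fold in T1=17: gcd(9, 17) = 1; lcm(9, 17) = 9 * 17 / 1 = 153 / 1 = 153
Full cycle length = 153

Answer: 153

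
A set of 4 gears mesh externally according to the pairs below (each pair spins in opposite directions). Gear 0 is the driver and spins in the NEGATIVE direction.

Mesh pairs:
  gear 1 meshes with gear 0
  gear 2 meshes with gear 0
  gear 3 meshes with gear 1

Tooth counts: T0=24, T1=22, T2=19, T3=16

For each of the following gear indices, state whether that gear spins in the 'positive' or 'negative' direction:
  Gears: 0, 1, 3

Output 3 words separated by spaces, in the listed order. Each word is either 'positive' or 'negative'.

Answer: negative positive negative

Derivation:
Gear 0 (driver): negative (depth 0)
  gear 1: meshes with gear 0 -> depth 1 -> positive (opposite of gear 0)
  gear 2: meshes with gear 0 -> depth 1 -> positive (opposite of gear 0)
  gear 3: meshes with gear 1 -> depth 2 -> negative (opposite of gear 1)
Queried indices 0, 1, 3 -> negative, positive, negative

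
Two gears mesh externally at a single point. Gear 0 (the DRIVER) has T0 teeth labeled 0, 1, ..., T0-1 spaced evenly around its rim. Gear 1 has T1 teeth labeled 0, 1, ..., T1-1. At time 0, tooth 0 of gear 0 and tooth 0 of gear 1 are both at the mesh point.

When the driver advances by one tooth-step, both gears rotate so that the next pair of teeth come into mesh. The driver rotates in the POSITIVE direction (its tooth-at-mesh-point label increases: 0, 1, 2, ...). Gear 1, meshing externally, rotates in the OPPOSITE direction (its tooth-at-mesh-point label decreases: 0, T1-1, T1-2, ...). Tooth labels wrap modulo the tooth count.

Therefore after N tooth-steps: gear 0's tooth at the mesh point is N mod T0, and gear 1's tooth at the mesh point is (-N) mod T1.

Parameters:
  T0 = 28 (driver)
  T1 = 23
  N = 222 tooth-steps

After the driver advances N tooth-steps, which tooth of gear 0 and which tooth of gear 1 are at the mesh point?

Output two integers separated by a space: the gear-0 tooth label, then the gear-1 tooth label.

Answer: 26 8

Derivation:
Gear 0 (driver, T0=28): tooth at mesh = N mod T0
  222 = 7 * 28 + 26, so 222 mod 28 = 26
  gear 0 tooth = 26
Gear 1 (driven, T1=23): tooth at mesh = (-N) mod T1
  222 = 9 * 23 + 15, so 222 mod 23 = 15
  (-222) mod 23 = (-15) mod 23 = 23 - 15 = 8
Mesh after 222 steps: gear-0 tooth 26 meets gear-1 tooth 8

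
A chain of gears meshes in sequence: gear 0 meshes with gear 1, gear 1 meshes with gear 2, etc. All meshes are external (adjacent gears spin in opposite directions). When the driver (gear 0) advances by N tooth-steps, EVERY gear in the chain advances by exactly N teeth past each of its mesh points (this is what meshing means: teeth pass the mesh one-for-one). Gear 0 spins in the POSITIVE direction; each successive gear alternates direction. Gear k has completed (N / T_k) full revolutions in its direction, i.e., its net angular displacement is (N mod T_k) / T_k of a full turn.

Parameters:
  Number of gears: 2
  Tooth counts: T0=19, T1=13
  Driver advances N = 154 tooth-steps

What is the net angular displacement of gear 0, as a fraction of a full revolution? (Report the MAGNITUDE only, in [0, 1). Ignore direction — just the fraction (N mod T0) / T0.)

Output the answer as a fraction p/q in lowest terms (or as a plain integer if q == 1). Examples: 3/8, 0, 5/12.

Chain of 2 gears, tooth counts: [19, 13]
  gear 0: T0=19, direction=positive, advance = 154 mod 19 = 2 teeth = 2/19 turn
  gear 1: T1=13, direction=negative, advance = 154 mod 13 = 11 teeth = 11/13 turn
Gear 0: 154 mod 19 = 2
Fraction = 2 / 19 = 2/19 (gcd(2,19)=1) = 2/19

Answer: 2/19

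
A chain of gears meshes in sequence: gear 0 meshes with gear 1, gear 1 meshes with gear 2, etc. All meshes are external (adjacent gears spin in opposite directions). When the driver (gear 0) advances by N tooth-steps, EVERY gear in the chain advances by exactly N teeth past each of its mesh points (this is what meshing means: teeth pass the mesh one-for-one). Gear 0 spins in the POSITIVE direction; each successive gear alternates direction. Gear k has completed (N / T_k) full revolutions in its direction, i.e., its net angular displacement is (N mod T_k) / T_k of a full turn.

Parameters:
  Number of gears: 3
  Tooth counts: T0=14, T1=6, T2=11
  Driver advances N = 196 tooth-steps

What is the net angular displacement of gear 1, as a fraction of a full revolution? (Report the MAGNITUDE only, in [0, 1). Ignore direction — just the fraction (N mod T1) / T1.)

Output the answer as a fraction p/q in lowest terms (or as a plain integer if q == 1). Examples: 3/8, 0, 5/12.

Answer: 2/3

Derivation:
Chain of 3 gears, tooth counts: [14, 6, 11]
  gear 0: T0=14, direction=positive, advance = 196 mod 14 = 0 teeth = 0/14 turn
  gear 1: T1=6, direction=negative, advance = 196 mod 6 = 4 teeth = 4/6 turn
  gear 2: T2=11, direction=positive, advance = 196 mod 11 = 9 teeth = 9/11 turn
Gear 1: 196 mod 6 = 4
Fraction = 4 / 6 = 2/3 (gcd(4,6)=2) = 2/3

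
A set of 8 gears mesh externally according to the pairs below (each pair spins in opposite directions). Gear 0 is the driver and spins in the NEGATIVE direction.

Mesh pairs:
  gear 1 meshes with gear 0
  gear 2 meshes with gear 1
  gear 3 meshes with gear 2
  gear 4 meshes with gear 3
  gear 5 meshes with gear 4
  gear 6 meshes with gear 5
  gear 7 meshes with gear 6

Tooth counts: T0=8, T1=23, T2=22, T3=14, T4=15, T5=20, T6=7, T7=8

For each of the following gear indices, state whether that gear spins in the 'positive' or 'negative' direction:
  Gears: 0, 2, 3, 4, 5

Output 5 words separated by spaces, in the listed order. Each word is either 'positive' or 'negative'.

Gear 0 (driver): negative (depth 0)
  gear 1: meshes with gear 0 -> depth 1 -> positive (opposite of gear 0)
  gear 2: meshes with gear 1 -> depth 2 -> negative (opposite of gear 1)
  gear 3: meshes with gear 2 -> depth 3 -> positive (opposite of gear 2)
  gear 4: meshes with gear 3 -> depth 4 -> negative (opposite of gear 3)
  gear 5: meshes with gear 4 -> depth 5 -> positive (opposite of gear 4)
  gear 6: meshes with gear 5 -> depth 6 -> negative (opposite of gear 5)
  gear 7: meshes with gear 6 -> depth 7 -> positive (opposite of gear 6)
Queried indices 0, 2, 3, 4, 5 -> negative, negative, positive, negative, positive

Answer: negative negative positive negative positive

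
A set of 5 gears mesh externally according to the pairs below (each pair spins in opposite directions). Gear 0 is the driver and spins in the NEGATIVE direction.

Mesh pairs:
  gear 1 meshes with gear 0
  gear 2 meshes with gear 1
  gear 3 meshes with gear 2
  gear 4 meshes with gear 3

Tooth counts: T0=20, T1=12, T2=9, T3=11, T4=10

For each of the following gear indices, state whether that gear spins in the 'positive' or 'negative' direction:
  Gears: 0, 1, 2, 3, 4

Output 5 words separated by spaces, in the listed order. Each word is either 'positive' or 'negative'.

Gear 0 (driver): negative (depth 0)
  gear 1: meshes with gear 0 -> depth 1 -> positive (opposite of gear 0)
  gear 2: meshes with gear 1 -> depth 2 -> negative (opposite of gear 1)
  gear 3: meshes with gear 2 -> depth 3 -> positive (opposite of gear 2)
  gear 4: meshes with gear 3 -> depth 4 -> negative (opposite of gear 3)
Queried indices 0, 1, 2, 3, 4 -> negative, positive, negative, positive, negative

Answer: negative positive negative positive negative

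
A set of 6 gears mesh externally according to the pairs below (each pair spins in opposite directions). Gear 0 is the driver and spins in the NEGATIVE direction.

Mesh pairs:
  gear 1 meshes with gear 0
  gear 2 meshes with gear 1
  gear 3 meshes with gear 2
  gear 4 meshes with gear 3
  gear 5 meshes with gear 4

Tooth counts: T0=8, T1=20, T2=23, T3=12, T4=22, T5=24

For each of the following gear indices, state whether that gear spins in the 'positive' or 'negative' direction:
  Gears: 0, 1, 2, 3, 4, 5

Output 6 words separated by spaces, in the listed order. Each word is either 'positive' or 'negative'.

Answer: negative positive negative positive negative positive

Derivation:
Gear 0 (driver): negative (depth 0)
  gear 1: meshes with gear 0 -> depth 1 -> positive (opposite of gear 0)
  gear 2: meshes with gear 1 -> depth 2 -> negative (opposite of gear 1)
  gear 3: meshes with gear 2 -> depth 3 -> positive (opposite of gear 2)
  gear 4: meshes with gear 3 -> depth 4 -> negative (opposite of gear 3)
  gear 5: meshes with gear 4 -> depth 5 -> positive (opposite of gear 4)
Queried indices 0, 1, 2, 3, 4, 5 -> negative, positive, negative, positive, negative, positive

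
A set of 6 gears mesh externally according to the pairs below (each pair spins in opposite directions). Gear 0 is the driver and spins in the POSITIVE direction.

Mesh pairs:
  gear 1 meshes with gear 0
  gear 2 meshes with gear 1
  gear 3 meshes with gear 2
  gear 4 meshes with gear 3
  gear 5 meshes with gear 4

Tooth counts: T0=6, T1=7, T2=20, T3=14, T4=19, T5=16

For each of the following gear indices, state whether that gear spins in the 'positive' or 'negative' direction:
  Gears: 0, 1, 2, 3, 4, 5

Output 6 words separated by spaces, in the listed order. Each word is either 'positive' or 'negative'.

Answer: positive negative positive negative positive negative

Derivation:
Gear 0 (driver): positive (depth 0)
  gear 1: meshes with gear 0 -> depth 1 -> negative (opposite of gear 0)
  gear 2: meshes with gear 1 -> depth 2 -> positive (opposite of gear 1)
  gear 3: meshes with gear 2 -> depth 3 -> negative (opposite of gear 2)
  gear 4: meshes with gear 3 -> depth 4 -> positive (opposite of gear 3)
  gear 5: meshes with gear 4 -> depth 5 -> negative (opposite of gear 4)
Queried indices 0, 1, 2, 3, 4, 5 -> positive, negative, positive, negative, positive, negative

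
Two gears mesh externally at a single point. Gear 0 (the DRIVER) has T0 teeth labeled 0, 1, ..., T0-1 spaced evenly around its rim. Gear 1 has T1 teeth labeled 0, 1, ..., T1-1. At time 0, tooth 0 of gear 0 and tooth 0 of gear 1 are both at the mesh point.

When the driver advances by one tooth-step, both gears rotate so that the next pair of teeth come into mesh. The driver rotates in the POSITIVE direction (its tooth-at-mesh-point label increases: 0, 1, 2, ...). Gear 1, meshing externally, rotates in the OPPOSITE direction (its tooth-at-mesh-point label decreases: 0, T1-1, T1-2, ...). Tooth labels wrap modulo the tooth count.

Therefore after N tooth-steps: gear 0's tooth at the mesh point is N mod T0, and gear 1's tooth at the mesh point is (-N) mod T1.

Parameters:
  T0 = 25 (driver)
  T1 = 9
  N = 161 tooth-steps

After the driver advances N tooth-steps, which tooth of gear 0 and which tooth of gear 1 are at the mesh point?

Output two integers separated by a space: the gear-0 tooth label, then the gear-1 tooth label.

Gear 0 (driver, T0=25): tooth at mesh = N mod T0
  161 = 6 * 25 + 11, so 161 mod 25 = 11
  gear 0 tooth = 11
Gear 1 (driven, T1=9): tooth at mesh = (-N) mod T1
  161 = 17 * 9 + 8, so 161 mod 9 = 8
  (-161) mod 9 = (-8) mod 9 = 9 - 8 = 1
Mesh after 161 steps: gear-0 tooth 11 meets gear-1 tooth 1

Answer: 11 1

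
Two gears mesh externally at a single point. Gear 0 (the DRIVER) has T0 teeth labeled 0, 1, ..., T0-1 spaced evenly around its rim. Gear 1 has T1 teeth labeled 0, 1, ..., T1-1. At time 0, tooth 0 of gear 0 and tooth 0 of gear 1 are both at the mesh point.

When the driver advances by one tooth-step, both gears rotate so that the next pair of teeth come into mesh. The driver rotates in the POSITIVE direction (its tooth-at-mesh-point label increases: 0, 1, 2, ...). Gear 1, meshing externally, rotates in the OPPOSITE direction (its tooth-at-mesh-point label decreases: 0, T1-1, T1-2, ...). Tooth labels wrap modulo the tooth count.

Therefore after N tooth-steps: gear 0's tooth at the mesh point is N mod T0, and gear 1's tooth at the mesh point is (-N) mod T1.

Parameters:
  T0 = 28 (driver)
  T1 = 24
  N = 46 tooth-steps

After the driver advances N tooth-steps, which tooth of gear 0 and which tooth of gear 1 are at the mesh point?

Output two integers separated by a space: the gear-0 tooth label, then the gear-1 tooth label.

Answer: 18 2

Derivation:
Gear 0 (driver, T0=28): tooth at mesh = N mod T0
  46 = 1 * 28 + 18, so 46 mod 28 = 18
  gear 0 tooth = 18
Gear 1 (driven, T1=24): tooth at mesh = (-N) mod T1
  46 = 1 * 24 + 22, so 46 mod 24 = 22
  (-46) mod 24 = (-22) mod 24 = 24 - 22 = 2
Mesh after 46 steps: gear-0 tooth 18 meets gear-1 tooth 2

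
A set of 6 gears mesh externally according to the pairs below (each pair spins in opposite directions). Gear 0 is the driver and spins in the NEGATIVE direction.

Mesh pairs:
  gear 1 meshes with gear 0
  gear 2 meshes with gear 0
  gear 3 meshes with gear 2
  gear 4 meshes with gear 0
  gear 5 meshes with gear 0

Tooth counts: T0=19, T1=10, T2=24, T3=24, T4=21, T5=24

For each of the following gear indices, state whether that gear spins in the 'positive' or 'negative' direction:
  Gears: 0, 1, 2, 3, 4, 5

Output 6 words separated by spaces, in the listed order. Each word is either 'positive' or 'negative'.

Gear 0 (driver): negative (depth 0)
  gear 1: meshes with gear 0 -> depth 1 -> positive (opposite of gear 0)
  gear 2: meshes with gear 0 -> depth 1 -> positive (opposite of gear 0)
  gear 3: meshes with gear 2 -> depth 2 -> negative (opposite of gear 2)
  gear 4: meshes with gear 0 -> depth 1 -> positive (opposite of gear 0)
  gear 5: meshes with gear 0 -> depth 1 -> positive (opposite of gear 0)
Queried indices 0, 1, 2, 3, 4, 5 -> negative, positive, positive, negative, positive, positive

Answer: negative positive positive negative positive positive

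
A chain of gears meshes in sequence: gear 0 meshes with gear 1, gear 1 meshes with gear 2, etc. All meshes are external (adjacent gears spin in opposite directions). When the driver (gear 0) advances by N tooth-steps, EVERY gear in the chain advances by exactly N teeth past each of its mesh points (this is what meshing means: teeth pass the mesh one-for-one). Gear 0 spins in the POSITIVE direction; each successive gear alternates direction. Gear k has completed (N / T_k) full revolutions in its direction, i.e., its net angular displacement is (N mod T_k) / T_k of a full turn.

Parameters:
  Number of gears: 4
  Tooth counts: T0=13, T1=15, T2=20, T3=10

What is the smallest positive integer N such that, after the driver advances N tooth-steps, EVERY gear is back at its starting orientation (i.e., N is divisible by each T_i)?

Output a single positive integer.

Gear k returns to start when N is a multiple of T_k.
All gears at start simultaneously when N is a common multiple of [13, 15, 20, 10]; the smallest such N is lcm(13, 15, 20, 10).
Start: lcm = T0 = 13
Fold in T1=15: gcd(13, 15) = 1; lcm(13, 15) = 13 * 15 / 1 = 195 / 1 = 195
Fold in T2=20: gcd(195, 20) = 5; lcm(195, 20) = 195 * 20 / 5 = 3900 / 5 = 780
Fold in T3=10: gcd(780, 10) = 10; lcm(780, 10) = 780 * 10 / 10 = 7800 / 10 = 780
Full cycle length = 780

Answer: 780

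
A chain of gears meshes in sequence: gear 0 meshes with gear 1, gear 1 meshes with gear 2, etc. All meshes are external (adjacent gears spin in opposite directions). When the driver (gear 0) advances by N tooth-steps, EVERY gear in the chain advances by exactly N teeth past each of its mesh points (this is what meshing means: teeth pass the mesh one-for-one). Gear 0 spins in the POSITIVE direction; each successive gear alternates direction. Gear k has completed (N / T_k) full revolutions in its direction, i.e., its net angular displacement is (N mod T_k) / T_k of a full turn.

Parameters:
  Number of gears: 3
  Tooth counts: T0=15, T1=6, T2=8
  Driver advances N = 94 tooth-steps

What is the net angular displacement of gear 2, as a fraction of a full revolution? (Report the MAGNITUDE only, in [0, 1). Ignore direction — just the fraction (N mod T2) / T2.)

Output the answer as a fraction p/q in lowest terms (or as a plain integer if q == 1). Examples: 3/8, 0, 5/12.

Answer: 3/4

Derivation:
Chain of 3 gears, tooth counts: [15, 6, 8]
  gear 0: T0=15, direction=positive, advance = 94 mod 15 = 4 teeth = 4/15 turn
  gear 1: T1=6, direction=negative, advance = 94 mod 6 = 4 teeth = 4/6 turn
  gear 2: T2=8, direction=positive, advance = 94 mod 8 = 6 teeth = 6/8 turn
Gear 2: 94 mod 8 = 6
Fraction = 6 / 8 = 3/4 (gcd(6,8)=2) = 3/4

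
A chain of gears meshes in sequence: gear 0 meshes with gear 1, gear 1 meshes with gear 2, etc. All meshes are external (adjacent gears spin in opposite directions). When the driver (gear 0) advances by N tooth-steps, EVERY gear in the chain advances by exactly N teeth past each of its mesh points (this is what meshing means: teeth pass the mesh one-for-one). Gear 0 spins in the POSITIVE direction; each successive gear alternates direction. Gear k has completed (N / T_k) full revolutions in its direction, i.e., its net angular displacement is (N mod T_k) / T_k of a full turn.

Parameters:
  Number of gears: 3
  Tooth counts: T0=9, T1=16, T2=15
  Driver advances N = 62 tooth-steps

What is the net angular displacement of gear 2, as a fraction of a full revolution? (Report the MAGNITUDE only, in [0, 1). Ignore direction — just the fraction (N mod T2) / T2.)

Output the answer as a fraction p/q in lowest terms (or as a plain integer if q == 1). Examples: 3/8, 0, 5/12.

Answer: 2/15

Derivation:
Chain of 3 gears, tooth counts: [9, 16, 15]
  gear 0: T0=9, direction=positive, advance = 62 mod 9 = 8 teeth = 8/9 turn
  gear 1: T1=16, direction=negative, advance = 62 mod 16 = 14 teeth = 14/16 turn
  gear 2: T2=15, direction=positive, advance = 62 mod 15 = 2 teeth = 2/15 turn
Gear 2: 62 mod 15 = 2
Fraction = 2 / 15 = 2/15 (gcd(2,15)=1) = 2/15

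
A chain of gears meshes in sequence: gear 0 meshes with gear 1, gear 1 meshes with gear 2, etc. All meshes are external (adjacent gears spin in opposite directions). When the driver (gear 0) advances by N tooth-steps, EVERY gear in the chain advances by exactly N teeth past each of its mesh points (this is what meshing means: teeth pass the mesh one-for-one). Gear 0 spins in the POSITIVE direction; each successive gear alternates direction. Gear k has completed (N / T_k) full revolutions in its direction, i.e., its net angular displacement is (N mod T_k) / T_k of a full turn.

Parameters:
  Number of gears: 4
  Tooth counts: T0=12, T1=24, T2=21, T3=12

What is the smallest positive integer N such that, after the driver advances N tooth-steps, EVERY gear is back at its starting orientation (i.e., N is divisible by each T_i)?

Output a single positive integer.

Gear k returns to start when N is a multiple of T_k.
All gears at start simultaneously when N is a common multiple of [12, 24, 21, 12]; the smallest such N is lcm(12, 24, 21, 12).
Start: lcm = T0 = 12
Fold in T1=24: gcd(12, 24) = 12; lcm(12, 24) = 12 * 24 / 12 = 288 / 12 = 24
Fold in T2=21: gcd(24, 21) = 3; lcm(24, 21) = 24 * 21 / 3 = 504 / 3 = 168
Fold in T3=12: gcd(168, 12) = 12; lcm(168, 12) = 168 * 12 / 12 = 2016 / 12 = 168
Full cycle length = 168

Answer: 168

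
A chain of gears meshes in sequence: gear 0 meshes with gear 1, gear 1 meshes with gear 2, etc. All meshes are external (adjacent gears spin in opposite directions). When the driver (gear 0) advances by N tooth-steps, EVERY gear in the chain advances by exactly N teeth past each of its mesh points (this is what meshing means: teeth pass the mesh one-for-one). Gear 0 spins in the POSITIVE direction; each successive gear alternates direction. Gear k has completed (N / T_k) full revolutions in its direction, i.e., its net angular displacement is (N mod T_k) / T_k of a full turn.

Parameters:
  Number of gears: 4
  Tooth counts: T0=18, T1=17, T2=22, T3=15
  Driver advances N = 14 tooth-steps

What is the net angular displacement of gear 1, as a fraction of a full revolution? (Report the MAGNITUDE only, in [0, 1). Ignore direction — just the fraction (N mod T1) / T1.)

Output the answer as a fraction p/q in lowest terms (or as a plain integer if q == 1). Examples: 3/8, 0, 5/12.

Chain of 4 gears, tooth counts: [18, 17, 22, 15]
  gear 0: T0=18, direction=positive, advance = 14 mod 18 = 14 teeth = 14/18 turn
  gear 1: T1=17, direction=negative, advance = 14 mod 17 = 14 teeth = 14/17 turn
  gear 2: T2=22, direction=positive, advance = 14 mod 22 = 14 teeth = 14/22 turn
  gear 3: T3=15, direction=negative, advance = 14 mod 15 = 14 teeth = 14/15 turn
Gear 1: 14 mod 17 = 14
Fraction = 14 / 17 = 14/17 (gcd(14,17)=1) = 14/17

Answer: 14/17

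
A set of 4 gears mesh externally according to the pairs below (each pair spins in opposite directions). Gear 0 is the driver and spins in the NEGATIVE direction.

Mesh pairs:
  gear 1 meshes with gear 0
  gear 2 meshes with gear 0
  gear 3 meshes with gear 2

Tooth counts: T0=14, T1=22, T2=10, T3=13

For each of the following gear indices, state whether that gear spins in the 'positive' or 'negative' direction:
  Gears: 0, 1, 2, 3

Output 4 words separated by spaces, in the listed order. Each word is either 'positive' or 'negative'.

Answer: negative positive positive negative

Derivation:
Gear 0 (driver): negative (depth 0)
  gear 1: meshes with gear 0 -> depth 1 -> positive (opposite of gear 0)
  gear 2: meshes with gear 0 -> depth 1 -> positive (opposite of gear 0)
  gear 3: meshes with gear 2 -> depth 2 -> negative (opposite of gear 2)
Queried indices 0, 1, 2, 3 -> negative, positive, positive, negative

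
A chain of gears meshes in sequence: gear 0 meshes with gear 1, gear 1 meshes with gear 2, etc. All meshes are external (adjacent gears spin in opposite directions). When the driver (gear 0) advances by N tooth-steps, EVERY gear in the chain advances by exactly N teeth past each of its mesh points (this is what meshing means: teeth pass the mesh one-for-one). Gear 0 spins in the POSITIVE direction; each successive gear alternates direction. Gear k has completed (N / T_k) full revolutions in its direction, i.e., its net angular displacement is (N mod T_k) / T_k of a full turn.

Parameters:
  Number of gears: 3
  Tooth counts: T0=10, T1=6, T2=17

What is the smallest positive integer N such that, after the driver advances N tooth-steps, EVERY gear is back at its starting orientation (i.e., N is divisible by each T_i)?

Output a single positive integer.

Answer: 510

Derivation:
Gear k returns to start when N is a multiple of T_k.
All gears at start simultaneously when N is a common multiple of [10, 6, 17]; the smallest such N is lcm(10, 6, 17).
Start: lcm = T0 = 10
Fold in T1=6: gcd(10, 6) = 2; lcm(10, 6) = 10 * 6 / 2 = 60 / 2 = 30
Fold in T2=17: gcd(30, 17) = 1; lcm(30, 17) = 30 * 17 / 1 = 510 / 1 = 510
Full cycle length = 510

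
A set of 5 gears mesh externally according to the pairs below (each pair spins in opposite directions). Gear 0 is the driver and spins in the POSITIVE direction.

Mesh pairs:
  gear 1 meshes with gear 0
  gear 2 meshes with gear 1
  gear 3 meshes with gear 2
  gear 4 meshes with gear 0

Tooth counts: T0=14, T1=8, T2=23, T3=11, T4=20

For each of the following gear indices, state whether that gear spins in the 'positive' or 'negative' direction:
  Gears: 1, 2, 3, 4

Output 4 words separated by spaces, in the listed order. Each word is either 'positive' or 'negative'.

Gear 0 (driver): positive (depth 0)
  gear 1: meshes with gear 0 -> depth 1 -> negative (opposite of gear 0)
  gear 2: meshes with gear 1 -> depth 2 -> positive (opposite of gear 1)
  gear 3: meshes with gear 2 -> depth 3 -> negative (opposite of gear 2)
  gear 4: meshes with gear 0 -> depth 1 -> negative (opposite of gear 0)
Queried indices 1, 2, 3, 4 -> negative, positive, negative, negative

Answer: negative positive negative negative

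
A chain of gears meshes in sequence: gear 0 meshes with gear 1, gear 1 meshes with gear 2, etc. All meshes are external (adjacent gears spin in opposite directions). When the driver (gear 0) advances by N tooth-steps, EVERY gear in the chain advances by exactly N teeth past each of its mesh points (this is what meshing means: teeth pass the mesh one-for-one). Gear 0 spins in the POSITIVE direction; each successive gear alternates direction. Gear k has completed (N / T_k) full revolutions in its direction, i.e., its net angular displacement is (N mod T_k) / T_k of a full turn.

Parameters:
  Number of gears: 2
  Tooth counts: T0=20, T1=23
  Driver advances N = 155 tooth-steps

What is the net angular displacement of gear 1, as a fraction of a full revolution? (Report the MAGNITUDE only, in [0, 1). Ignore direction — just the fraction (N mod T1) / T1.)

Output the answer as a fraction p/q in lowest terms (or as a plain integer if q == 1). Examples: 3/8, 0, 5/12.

Chain of 2 gears, tooth counts: [20, 23]
  gear 0: T0=20, direction=positive, advance = 155 mod 20 = 15 teeth = 15/20 turn
  gear 1: T1=23, direction=negative, advance = 155 mod 23 = 17 teeth = 17/23 turn
Gear 1: 155 mod 23 = 17
Fraction = 17 / 23 = 17/23 (gcd(17,23)=1) = 17/23

Answer: 17/23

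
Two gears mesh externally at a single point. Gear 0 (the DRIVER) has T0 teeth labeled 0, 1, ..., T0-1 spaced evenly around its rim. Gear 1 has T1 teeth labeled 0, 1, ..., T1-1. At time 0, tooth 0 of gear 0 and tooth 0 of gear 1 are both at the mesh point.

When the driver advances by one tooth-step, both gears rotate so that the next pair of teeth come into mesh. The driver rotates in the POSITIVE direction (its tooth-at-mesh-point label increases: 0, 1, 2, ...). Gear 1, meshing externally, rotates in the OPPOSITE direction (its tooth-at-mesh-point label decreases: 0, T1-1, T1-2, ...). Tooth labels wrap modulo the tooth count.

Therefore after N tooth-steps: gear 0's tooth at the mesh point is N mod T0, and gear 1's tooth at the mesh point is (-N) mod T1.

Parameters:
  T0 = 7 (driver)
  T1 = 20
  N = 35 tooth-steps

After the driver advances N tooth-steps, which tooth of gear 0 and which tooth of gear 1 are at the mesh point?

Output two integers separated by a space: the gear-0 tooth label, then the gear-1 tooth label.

Answer: 0 5

Derivation:
Gear 0 (driver, T0=7): tooth at mesh = N mod T0
  35 = 5 * 7 + 0, so 35 mod 7 = 0
  gear 0 tooth = 0
Gear 1 (driven, T1=20): tooth at mesh = (-N) mod T1
  35 = 1 * 20 + 15, so 35 mod 20 = 15
  (-35) mod 20 = (-15) mod 20 = 20 - 15 = 5
Mesh after 35 steps: gear-0 tooth 0 meets gear-1 tooth 5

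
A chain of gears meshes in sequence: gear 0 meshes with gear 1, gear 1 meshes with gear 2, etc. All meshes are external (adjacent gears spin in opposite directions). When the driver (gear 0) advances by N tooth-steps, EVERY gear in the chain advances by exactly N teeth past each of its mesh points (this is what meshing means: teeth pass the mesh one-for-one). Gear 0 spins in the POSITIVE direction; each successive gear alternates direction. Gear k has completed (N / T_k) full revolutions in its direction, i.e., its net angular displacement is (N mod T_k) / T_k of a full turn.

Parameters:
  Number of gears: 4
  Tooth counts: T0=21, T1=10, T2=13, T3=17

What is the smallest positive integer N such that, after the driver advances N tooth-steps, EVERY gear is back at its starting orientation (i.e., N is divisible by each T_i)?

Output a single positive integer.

Answer: 46410

Derivation:
Gear k returns to start when N is a multiple of T_k.
All gears at start simultaneously when N is a common multiple of [21, 10, 13, 17]; the smallest such N is lcm(21, 10, 13, 17).
Start: lcm = T0 = 21
Fold in T1=10: gcd(21, 10) = 1; lcm(21, 10) = 21 * 10 / 1 = 210 / 1 = 210
Fold in T2=13: gcd(210, 13) = 1; lcm(210, 13) = 210 * 13 / 1 = 2730 / 1 = 2730
Fold in T3=17: gcd(2730, 17) = 1; lcm(2730, 17) = 2730 * 17 / 1 = 46410 / 1 = 46410
Full cycle length = 46410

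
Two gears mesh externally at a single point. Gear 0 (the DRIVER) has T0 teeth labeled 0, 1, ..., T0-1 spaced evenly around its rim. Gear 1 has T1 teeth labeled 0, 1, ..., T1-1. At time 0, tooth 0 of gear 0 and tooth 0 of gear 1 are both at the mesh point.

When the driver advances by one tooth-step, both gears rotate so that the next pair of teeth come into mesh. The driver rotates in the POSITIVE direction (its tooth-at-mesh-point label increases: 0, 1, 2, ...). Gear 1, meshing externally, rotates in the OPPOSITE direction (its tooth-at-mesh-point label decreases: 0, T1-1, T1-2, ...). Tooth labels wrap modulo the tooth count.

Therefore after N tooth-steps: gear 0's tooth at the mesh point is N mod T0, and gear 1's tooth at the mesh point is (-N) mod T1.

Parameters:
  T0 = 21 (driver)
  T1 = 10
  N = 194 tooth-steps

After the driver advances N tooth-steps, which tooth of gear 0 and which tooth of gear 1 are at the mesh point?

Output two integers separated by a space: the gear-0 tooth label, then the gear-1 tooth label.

Answer: 5 6

Derivation:
Gear 0 (driver, T0=21): tooth at mesh = N mod T0
  194 = 9 * 21 + 5, so 194 mod 21 = 5
  gear 0 tooth = 5
Gear 1 (driven, T1=10): tooth at mesh = (-N) mod T1
  194 = 19 * 10 + 4, so 194 mod 10 = 4
  (-194) mod 10 = (-4) mod 10 = 10 - 4 = 6
Mesh after 194 steps: gear-0 tooth 5 meets gear-1 tooth 6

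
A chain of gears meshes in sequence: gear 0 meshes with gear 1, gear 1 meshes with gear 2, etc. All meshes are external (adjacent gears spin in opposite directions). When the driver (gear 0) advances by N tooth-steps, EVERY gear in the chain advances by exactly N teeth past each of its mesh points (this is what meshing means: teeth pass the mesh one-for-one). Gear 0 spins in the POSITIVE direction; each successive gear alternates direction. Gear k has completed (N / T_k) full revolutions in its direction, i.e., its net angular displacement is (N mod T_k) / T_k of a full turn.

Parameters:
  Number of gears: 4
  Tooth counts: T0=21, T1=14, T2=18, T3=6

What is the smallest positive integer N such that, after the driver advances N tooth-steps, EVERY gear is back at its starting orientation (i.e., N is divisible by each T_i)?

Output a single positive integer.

Answer: 126

Derivation:
Gear k returns to start when N is a multiple of T_k.
All gears at start simultaneously when N is a common multiple of [21, 14, 18, 6]; the smallest such N is lcm(21, 14, 18, 6).
Start: lcm = T0 = 21
Fold in T1=14: gcd(21, 14) = 7; lcm(21, 14) = 21 * 14 / 7 = 294 / 7 = 42
Fold in T2=18: gcd(42, 18) = 6; lcm(42, 18) = 42 * 18 / 6 = 756 / 6 = 126
Fold in T3=6: gcd(126, 6) = 6; lcm(126, 6) = 126 * 6 / 6 = 756 / 6 = 126
Full cycle length = 126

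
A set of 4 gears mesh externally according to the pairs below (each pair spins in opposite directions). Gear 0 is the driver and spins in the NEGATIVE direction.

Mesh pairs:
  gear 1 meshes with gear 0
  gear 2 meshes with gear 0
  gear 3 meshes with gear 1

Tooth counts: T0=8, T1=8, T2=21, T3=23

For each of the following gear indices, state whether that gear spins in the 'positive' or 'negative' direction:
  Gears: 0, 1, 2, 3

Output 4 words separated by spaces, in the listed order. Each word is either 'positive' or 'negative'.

Gear 0 (driver): negative (depth 0)
  gear 1: meshes with gear 0 -> depth 1 -> positive (opposite of gear 0)
  gear 2: meshes with gear 0 -> depth 1 -> positive (opposite of gear 0)
  gear 3: meshes with gear 1 -> depth 2 -> negative (opposite of gear 1)
Queried indices 0, 1, 2, 3 -> negative, positive, positive, negative

Answer: negative positive positive negative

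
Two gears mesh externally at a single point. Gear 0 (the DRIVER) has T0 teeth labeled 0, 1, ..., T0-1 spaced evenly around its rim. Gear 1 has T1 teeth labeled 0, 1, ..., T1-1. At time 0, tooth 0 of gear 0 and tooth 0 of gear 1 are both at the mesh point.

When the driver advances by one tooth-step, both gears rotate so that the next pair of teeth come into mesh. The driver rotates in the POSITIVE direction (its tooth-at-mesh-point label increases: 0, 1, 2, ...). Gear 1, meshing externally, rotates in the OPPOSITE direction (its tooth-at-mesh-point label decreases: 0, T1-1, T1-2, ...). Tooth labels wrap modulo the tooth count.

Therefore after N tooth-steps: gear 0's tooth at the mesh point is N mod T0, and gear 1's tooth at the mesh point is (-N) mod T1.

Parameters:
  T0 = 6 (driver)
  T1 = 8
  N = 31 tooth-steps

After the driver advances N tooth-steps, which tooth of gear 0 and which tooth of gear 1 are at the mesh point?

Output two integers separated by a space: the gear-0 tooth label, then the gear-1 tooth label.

Answer: 1 1

Derivation:
Gear 0 (driver, T0=6): tooth at mesh = N mod T0
  31 = 5 * 6 + 1, so 31 mod 6 = 1
  gear 0 tooth = 1
Gear 1 (driven, T1=8): tooth at mesh = (-N) mod T1
  31 = 3 * 8 + 7, so 31 mod 8 = 7
  (-31) mod 8 = (-7) mod 8 = 8 - 7 = 1
Mesh after 31 steps: gear-0 tooth 1 meets gear-1 tooth 1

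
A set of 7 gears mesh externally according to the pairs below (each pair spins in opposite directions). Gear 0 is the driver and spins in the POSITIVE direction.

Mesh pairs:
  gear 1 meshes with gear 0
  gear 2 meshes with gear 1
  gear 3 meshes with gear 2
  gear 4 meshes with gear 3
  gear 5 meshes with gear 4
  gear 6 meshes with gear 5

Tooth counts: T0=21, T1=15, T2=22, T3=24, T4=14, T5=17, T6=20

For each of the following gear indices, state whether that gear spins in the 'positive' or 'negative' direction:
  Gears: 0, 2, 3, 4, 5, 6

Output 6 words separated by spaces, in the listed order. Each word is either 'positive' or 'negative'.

Answer: positive positive negative positive negative positive

Derivation:
Gear 0 (driver): positive (depth 0)
  gear 1: meshes with gear 0 -> depth 1 -> negative (opposite of gear 0)
  gear 2: meshes with gear 1 -> depth 2 -> positive (opposite of gear 1)
  gear 3: meshes with gear 2 -> depth 3 -> negative (opposite of gear 2)
  gear 4: meshes with gear 3 -> depth 4 -> positive (opposite of gear 3)
  gear 5: meshes with gear 4 -> depth 5 -> negative (opposite of gear 4)
  gear 6: meshes with gear 5 -> depth 6 -> positive (opposite of gear 5)
Queried indices 0, 2, 3, 4, 5, 6 -> positive, positive, negative, positive, negative, positive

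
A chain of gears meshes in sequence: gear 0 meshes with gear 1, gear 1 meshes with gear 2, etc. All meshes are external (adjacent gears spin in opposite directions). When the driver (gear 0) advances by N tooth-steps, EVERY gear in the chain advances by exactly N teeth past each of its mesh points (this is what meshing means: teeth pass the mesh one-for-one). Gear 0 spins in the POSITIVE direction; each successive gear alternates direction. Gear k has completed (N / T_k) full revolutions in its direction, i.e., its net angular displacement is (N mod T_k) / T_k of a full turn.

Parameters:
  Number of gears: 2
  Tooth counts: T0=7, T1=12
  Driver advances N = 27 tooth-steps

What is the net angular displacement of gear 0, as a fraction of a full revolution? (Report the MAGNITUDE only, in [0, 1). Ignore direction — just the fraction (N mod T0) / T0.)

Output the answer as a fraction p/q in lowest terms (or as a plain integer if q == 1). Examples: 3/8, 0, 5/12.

Chain of 2 gears, tooth counts: [7, 12]
  gear 0: T0=7, direction=positive, advance = 27 mod 7 = 6 teeth = 6/7 turn
  gear 1: T1=12, direction=negative, advance = 27 mod 12 = 3 teeth = 3/12 turn
Gear 0: 27 mod 7 = 6
Fraction = 6 / 7 = 6/7 (gcd(6,7)=1) = 6/7

Answer: 6/7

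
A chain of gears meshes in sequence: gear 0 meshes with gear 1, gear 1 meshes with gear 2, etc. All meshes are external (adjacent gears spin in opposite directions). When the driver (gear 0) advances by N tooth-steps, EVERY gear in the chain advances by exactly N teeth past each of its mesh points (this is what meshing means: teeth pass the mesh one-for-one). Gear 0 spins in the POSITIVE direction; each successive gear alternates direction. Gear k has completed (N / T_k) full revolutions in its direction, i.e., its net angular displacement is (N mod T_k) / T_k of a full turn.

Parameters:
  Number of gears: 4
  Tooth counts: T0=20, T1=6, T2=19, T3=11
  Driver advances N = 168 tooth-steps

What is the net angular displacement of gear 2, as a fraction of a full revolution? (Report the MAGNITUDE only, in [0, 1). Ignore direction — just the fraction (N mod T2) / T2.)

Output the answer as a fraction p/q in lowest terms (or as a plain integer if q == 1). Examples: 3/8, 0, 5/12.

Answer: 16/19

Derivation:
Chain of 4 gears, tooth counts: [20, 6, 19, 11]
  gear 0: T0=20, direction=positive, advance = 168 mod 20 = 8 teeth = 8/20 turn
  gear 1: T1=6, direction=negative, advance = 168 mod 6 = 0 teeth = 0/6 turn
  gear 2: T2=19, direction=positive, advance = 168 mod 19 = 16 teeth = 16/19 turn
  gear 3: T3=11, direction=negative, advance = 168 mod 11 = 3 teeth = 3/11 turn
Gear 2: 168 mod 19 = 16
Fraction = 16 / 19 = 16/19 (gcd(16,19)=1) = 16/19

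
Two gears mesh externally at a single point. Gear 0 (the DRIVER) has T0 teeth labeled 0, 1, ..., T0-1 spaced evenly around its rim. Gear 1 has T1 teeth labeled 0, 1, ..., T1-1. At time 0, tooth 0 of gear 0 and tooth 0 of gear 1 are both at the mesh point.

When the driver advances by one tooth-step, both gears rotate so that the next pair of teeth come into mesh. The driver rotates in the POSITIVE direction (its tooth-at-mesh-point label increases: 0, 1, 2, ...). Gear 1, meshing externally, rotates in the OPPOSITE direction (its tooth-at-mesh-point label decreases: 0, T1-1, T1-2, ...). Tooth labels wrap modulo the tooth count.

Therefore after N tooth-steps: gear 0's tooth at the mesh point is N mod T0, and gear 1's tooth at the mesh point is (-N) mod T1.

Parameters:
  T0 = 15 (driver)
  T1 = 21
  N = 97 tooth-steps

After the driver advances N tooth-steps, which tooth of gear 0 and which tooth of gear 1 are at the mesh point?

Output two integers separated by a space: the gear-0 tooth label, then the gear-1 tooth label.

Gear 0 (driver, T0=15): tooth at mesh = N mod T0
  97 = 6 * 15 + 7, so 97 mod 15 = 7
  gear 0 tooth = 7
Gear 1 (driven, T1=21): tooth at mesh = (-N) mod T1
  97 = 4 * 21 + 13, so 97 mod 21 = 13
  (-97) mod 21 = (-13) mod 21 = 21 - 13 = 8
Mesh after 97 steps: gear-0 tooth 7 meets gear-1 tooth 8

Answer: 7 8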